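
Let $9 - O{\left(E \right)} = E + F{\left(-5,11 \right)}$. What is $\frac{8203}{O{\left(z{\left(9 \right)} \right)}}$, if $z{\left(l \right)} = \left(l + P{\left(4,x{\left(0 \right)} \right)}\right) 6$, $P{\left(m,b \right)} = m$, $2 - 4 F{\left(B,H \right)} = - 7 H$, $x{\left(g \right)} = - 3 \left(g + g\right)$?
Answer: $- \frac{32812}{355} \approx -92.428$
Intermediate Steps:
$x{\left(g \right)} = - 6 g$ ($x{\left(g \right)} = - 3 \cdot 2 g = - 6 g$)
$F{\left(B,H \right)} = \frac{1}{2} + \frac{7 H}{4}$ ($F{\left(B,H \right)} = \frac{1}{2} - \frac{\left(-7\right) H}{4} = \frac{1}{2} + \frac{7 H}{4}$)
$z{\left(l \right)} = 24 + 6 l$ ($z{\left(l \right)} = \left(l + 4\right) 6 = \left(4 + l\right) 6 = 24 + 6 l$)
$O{\left(E \right)} = - \frac{43}{4} - E$ ($O{\left(E \right)} = 9 - \left(E + \left(\frac{1}{2} + \frac{7}{4} \cdot 11\right)\right) = 9 - \left(E + \left(\frac{1}{2} + \frac{77}{4}\right)\right) = 9 - \left(E + \frac{79}{4}\right) = 9 - \left(\frac{79}{4} + E\right) = - \frac{43}{4} - E$)
$\frac{8203}{O{\left(z{\left(9 \right)} \right)}} = \frac{8203}{- \frac{43}{4} - \left(24 + 6 \cdot 9\right)} = \frac{8203}{- \frac{43}{4} - \left(24 + 54\right)} = \frac{8203}{- \frac{43}{4} - 78} = \frac{8203}{- \frac{355}{4}} = 8203 \left(- \frac{4}{355}\right) = - \frac{32812}{355}$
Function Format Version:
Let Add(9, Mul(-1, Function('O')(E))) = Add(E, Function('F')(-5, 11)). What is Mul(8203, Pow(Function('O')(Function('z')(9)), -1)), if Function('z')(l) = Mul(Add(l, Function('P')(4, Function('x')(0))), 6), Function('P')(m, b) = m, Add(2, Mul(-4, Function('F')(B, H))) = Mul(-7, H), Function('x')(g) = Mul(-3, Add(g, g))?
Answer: Rational(-32812, 355) ≈ -92.428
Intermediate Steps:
Function('x')(g) = Mul(-6, g) (Function('x')(g) = Mul(-3, Mul(2, g)) = Mul(-6, g))
Function('F')(B, H) = Add(Rational(1, 2), Mul(Rational(7, 4), H)) (Function('F')(B, H) = Add(Rational(1, 2), Mul(Rational(-1, 4), Mul(-7, H))) = Add(Rational(1, 2), Mul(Rational(7, 4), H)))
Function('z')(l) = Add(24, Mul(6, l)) (Function('z')(l) = Mul(Add(l, 4), 6) = Mul(Add(4, l), 6) = Add(24, Mul(6, l)))
Function('O')(E) = Add(Rational(-43, 4), Mul(-1, E)) (Function('O')(E) = Add(9, Mul(-1, Add(E, Add(Rational(1, 2), Mul(Rational(7, 4), 11))))) = Add(9, Mul(-1, Add(E, Add(Rational(1, 2), Rational(77, 4))))) = Add(9, Mul(-1, Add(E, Rational(79, 4)))) = Add(9, Mul(-1, Add(Rational(79, 4), E))) = Add(9, Add(Rational(-79, 4), Mul(-1, E))) = Add(Rational(-43, 4), Mul(-1, E)))
Mul(8203, Pow(Function('O')(Function('z')(9)), -1)) = Mul(8203, Pow(Add(Rational(-43, 4), Mul(-1, Add(24, Mul(6, 9)))), -1)) = Mul(8203, Pow(Add(Rational(-43, 4), Mul(-1, Add(24, 54))), -1)) = Mul(8203, Pow(Add(Rational(-43, 4), Mul(-1, 78)), -1)) = Mul(8203, Pow(Add(Rational(-43, 4), -78), -1)) = Mul(8203, Pow(Rational(-355, 4), -1)) = Mul(8203, Rational(-4, 355)) = Rational(-32812, 355)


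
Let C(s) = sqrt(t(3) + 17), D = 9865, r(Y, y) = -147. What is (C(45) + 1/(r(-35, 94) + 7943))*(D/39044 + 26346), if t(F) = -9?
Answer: 1028663089/304387024 + 1028663089*sqrt(2)/19522 ≈ 74522.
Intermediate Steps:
C(s) = 2*sqrt(2) (C(s) = sqrt(-9 + 17) = sqrt(8) = 2*sqrt(2))
(C(45) + 1/(r(-35, 94) + 7943))*(D/39044 + 26346) = (2*sqrt(2) + 1/(-147 + 7943))*(9865/39044 + 26346) = (2*sqrt(2) + 1/7796)*(9865*(1/39044) + 26346) = (2*sqrt(2) + 1/7796)*(9865/39044 + 26346) = (1/7796 + 2*sqrt(2))*(1028663089/39044) = 1028663089/304387024 + 1028663089*sqrt(2)/19522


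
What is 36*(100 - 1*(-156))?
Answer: 9216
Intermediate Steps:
36*(100 - 1*(-156)) = 36*(100 + 156) = 36*256 = 9216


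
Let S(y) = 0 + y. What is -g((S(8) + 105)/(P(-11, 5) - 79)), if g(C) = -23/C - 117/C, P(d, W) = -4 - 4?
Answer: -12180/113 ≈ -107.79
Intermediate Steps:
P(d, W) = -8
S(y) = y
g(C) = -140/C
-g((S(8) + 105)/(P(-11, 5) - 79)) = -(-140)/((8 + 105)/(-8 - 79)) = -(-140)/(113/(-87)) = -(-140)/(113*(-1/87)) = -(-140)/(-113/87) = -(-140)*(-87)/113 = -1*12180/113 = -12180/113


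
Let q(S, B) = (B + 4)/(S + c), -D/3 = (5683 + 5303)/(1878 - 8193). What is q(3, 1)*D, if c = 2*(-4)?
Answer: -10986/2105 ≈ -5.2190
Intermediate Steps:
c = -8
D = 10986/2105 (D = -3*(5683 + 5303)/(1878 - 8193) = -32958/(-6315) = -32958*(-1)/6315 = -3*(-3662/2105) = 10986/2105 ≈ 5.2190)
q(S, B) = (4 + B)/(-8 + S) (q(S, B) = (B + 4)/(S - 8) = (4 + B)/(-8 + S))
q(3, 1)*D = ((4 + 1)/(-8 + 3))*(10986/2105) = (5/(-5))*(10986/2105) = -1/5*5*(10986/2105) = -1*10986/2105 = -10986/2105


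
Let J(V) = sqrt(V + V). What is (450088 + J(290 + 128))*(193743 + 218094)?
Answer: 185362891656 + 823674*sqrt(209) ≈ 1.8537e+11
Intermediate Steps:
J(V) = sqrt(2)*sqrt(V) (J(V) = sqrt(2*V) = sqrt(2)*sqrt(V))
(450088 + J(290 + 128))*(193743 + 218094) = (450088 + sqrt(2)*sqrt(290 + 128))*(193743 + 218094) = (450088 + sqrt(2)*sqrt(418))*411837 = (450088 + 2*sqrt(209))*411837 = 185362891656 + 823674*sqrt(209)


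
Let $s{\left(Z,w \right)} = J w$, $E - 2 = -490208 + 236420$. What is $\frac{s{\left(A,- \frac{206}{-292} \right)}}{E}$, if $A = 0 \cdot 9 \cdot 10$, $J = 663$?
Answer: $- \frac{5253}{2850212} \approx -0.001843$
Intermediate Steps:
$A = 0$ ($A = 0 \cdot 10 = 0$)
$E = -253786$ ($E = 2 + \left(-490208 + 236420\right) = 2 - 253788 = -253786$)
$s{\left(Z,w \right)} = 663 w$
$\frac{s{\left(A,- \frac{206}{-292} \right)}}{E} = \frac{663 \left(- \frac{206}{-292}\right)}{-253786} = 663 \left(\left(-206\right) \left(- \frac{1}{292}\right)\right) \left(- \frac{1}{253786}\right) = 663 \cdot \frac{103}{146} \left(- \frac{1}{253786}\right) = \frac{68289}{146} \left(- \frac{1}{253786}\right) = - \frac{5253}{2850212}$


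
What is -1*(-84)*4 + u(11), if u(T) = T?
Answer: 347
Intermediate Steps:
-1*(-84)*4 + u(11) = -1*(-84)*4 + 11 = 84*4 + 11 = 336 + 11 = 347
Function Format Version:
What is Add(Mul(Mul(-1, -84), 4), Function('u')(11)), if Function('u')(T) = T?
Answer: 347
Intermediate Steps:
Add(Mul(Mul(-1, -84), 4), Function('u')(11)) = Add(Mul(Mul(-1, -84), 4), 11) = Add(Mul(84, 4), 11) = Add(336, 11) = 347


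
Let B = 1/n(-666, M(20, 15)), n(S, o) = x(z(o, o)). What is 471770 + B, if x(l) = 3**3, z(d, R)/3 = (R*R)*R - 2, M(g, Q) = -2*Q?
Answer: 12737791/27 ≈ 4.7177e+5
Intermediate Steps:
z(d, R) = -6 + 3*R**3 (z(d, R) = 3*((R*R)*R - 2) = 3*(R**2*R - 2) = 3*(R**3 - 2) = 3*(-2 + R**3) = -6 + 3*R**3)
x(l) = 27
n(S, o) = 27
B = 1/27 ≈ 0.037037
471770 + B = 471770 + 1/27 = 12737791/27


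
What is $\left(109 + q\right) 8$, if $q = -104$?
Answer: $40$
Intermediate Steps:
$\left(109 + q\right) 8 = \left(109 - 104\right) 8 = 5 \cdot 8 = 40$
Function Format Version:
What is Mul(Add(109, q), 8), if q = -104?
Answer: 40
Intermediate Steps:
Mul(Add(109, q), 8) = Mul(Add(109, -104), 8) = Mul(5, 8) = 40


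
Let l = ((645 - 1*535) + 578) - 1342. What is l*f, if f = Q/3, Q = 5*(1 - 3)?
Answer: 2180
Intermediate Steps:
l = -654 (l = ((645 - 535) + 578) - 1342 = (110 + 578) - 1342 = 688 - 1342 = -654)
Q = -10 (Q = 5*(-2) = -10)
f = -10/3 ≈ -3.3333
l*f = -654*(-10/3) = 2180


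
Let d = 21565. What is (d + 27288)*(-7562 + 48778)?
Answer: 2013525248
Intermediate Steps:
(d + 27288)*(-7562 + 48778) = (21565 + 27288)*(-7562 + 48778) = 48853*41216 = 2013525248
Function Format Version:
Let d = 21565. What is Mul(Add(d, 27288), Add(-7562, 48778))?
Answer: 2013525248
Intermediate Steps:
Mul(Add(d, 27288), Add(-7562, 48778)) = Mul(Add(21565, 27288), Add(-7562, 48778)) = Mul(48853, 41216) = 2013525248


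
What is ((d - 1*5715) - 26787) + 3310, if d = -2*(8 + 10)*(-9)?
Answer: -28868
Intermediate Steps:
d = 324 (d = -2*18*(-9) = -36*(-9) = 324)
((d - 1*5715) - 26787) + 3310 = ((324 - 1*5715) - 26787) + 3310 = ((324 - 5715) - 26787) + 3310 = (-5391 - 26787) + 3310 = -32178 + 3310 = -28868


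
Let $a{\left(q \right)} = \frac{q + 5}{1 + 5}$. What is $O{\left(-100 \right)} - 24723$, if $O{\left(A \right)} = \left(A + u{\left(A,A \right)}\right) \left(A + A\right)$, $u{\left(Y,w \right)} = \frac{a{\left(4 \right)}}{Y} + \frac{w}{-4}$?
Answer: $-9720$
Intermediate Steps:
$a{\left(q \right)} = \frac{5}{6} + \frac{q}{6}$ ($a{\left(q \right)} = \frac{5 + q}{6} = \left(5 + q\right) \frac{1}{6} = \frac{5}{6} + \frac{q}{6}$)
$u{\left(Y,w \right)} = - \frac{w}{4} + \frac{3}{2 Y}$ ($u{\left(Y,w \right)} = \frac{\frac{5}{6} + \frac{1}{6} \cdot 4}{Y} + \frac{w}{-4} = \frac{\frac{5}{6} + \frac{2}{3}}{Y} + w \left(- \frac{1}{4}\right) = \frac{3}{2 Y} - \frac{w}{4} = - \frac{w}{4} + \frac{3}{2 Y}$)
$O{\left(A \right)} = 2 A \left(A + \frac{6 - A^{2}}{4 A}\right)$ ($O{\left(A \right)} = \left(A + \frac{6 - A A}{4 A}\right) \left(A + A\right) = \left(A + \frac{6 - A^{2}}{4 A}\right) 2 A = 2 A \left(A + \frac{6 - A^{2}}{4 A}\right)$)
$O{\left(-100 \right)} - 24723 = \left(3 + \frac{3 \left(-100\right)^{2}}{2}\right) - 24723 = \left(3 + \frac{3}{2} \cdot 10000\right) - 24723 = \left(3 + 15000\right) - 24723 = 15003 - 24723 = -9720$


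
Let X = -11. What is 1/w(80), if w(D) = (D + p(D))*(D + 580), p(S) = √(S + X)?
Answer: 4/208923 - √69/4178460 ≈ 1.7158e-5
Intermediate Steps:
p(S) = √(-11 + S) (p(S) = √(S - 11) = √(-11 + S))
w(D) = (580 + D)*(D + √(-11 + D)) (w(D) = (D + √(-11 + D))*(D + 580) = (D + √(-11 + D))*(580 + D) = (580 + D)*(D + √(-11 + D)))
1/w(80) = 1/(80² + 580*80 + 580*√(-11 + 80) + 80*√(-11 + 80)) = 1/(6400 + 46400 + 580*√69 + 80*√69) = 1/(52800 + 660*√69)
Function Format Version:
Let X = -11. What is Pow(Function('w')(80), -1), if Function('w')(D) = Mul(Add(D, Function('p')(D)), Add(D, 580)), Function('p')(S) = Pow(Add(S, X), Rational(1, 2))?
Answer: Add(Rational(4, 208923), Mul(Rational(-1, 4178460), Pow(69, Rational(1, 2)))) ≈ 1.7158e-5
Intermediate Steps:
Function('p')(S) = Pow(Add(-11, S), Rational(1, 2)) (Function('p')(S) = Pow(Add(S, -11), Rational(1, 2)) = Pow(Add(-11, S), Rational(1, 2)))
Function('w')(D) = Mul(Add(580, D), Add(D, Pow(Add(-11, D), Rational(1, 2)))) (Function('w')(D) = Mul(Add(D, Pow(Add(-11, D), Rational(1, 2))), Add(D, 580)) = Mul(Add(D, Pow(Add(-11, D), Rational(1, 2))), Add(580, D)) = Mul(Add(580, D), Add(D, Pow(Add(-11, D), Rational(1, 2)))))
Pow(Function('w')(80), -1) = Pow(Add(Pow(80, 2), Mul(580, 80), Mul(580, Pow(Add(-11, 80), Rational(1, 2))), Mul(80, Pow(Add(-11, 80), Rational(1, 2)))), -1) = Pow(Add(6400, 46400, Mul(580, Pow(69, Rational(1, 2))), Mul(80, Pow(69, Rational(1, 2)))), -1) = Pow(Add(52800, Mul(660, Pow(69, Rational(1, 2)))), -1)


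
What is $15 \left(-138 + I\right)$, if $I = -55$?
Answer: $-2895$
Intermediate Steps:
$15 \left(-138 + I\right) = 15 \left(-138 - 55\right) = 15 \left(-193\right) = -2895$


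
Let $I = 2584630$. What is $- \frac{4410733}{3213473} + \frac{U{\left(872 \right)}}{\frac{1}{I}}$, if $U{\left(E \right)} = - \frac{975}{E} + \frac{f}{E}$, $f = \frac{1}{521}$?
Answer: $- \frac{1054762631749282739}{364979836394} \approx -2.8899 \cdot 10^{6}$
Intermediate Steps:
$f = \frac{1}{521} \approx 0.0019194$
$U{\left(E \right)} = - \frac{507974}{521 E}$ ($U{\left(E \right)} = - \frac{975}{E} + \frac{1}{521 E} = - \frac{507974}{521 E}$)
$- \frac{4410733}{3213473} + \frac{U{\left(872 \right)}}{\frac{1}{I}} = - \frac{4410733}{3213473} + \frac{\left(- \frac{507974}{521}\right) \frac{1}{872}}{\frac{1}{2584630}} = \left(-4410733\right) \frac{1}{3213473} + \left(- \frac{507974}{521}\right) \frac{1}{872} \frac{1}{\frac{1}{2584630}} = - \frac{4410733}{3213473} - \frac{328231209905}{113578} = - \frac{1054762631749282739}{364979836394}$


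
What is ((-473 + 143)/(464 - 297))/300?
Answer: -11/1670 ≈ -0.0065868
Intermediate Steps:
((-473 + 143)/(464 - 297))/300 = -330/167*(1/300) = -330*1/167*(1/300) = -330/167*1/300 = -11/1670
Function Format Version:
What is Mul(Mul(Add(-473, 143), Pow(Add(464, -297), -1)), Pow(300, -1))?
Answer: Rational(-11, 1670) ≈ -0.0065868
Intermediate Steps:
Mul(Mul(Add(-473, 143), Pow(Add(464, -297), -1)), Pow(300, -1)) = Mul(Mul(-330, Pow(167, -1)), Rational(1, 300)) = Mul(Mul(-330, Rational(1, 167)), Rational(1, 300)) = Mul(Rational(-330, 167), Rational(1, 300)) = Rational(-11, 1670)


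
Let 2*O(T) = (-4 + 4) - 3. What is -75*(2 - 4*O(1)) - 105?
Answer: -705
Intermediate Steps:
O(T) = -3/2 (O(T) = ((-4 + 4) - 3)/2 = (0 - 3)/2 = (1/2)*(-3) = -3/2)
-75*(2 - 4*O(1)) - 105 = -75*(2 - 4*(-3/2)) - 105 = -75*(2 + 6) - 105 = -75*8 - 105 = -600 - 105 = -705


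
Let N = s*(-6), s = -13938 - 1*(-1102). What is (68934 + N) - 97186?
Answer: 48764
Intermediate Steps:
s = -12836 (s = -13938 + 1102 = -12836)
N = 77016 (N = -12836*(-6) = 77016)
(68934 + N) - 97186 = (68934 + 77016) - 97186 = 145950 - 97186 = 48764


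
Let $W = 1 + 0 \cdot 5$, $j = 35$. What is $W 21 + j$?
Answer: $56$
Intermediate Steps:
$W = 1$ ($W = 1 + 0 = 1$)
$W 21 + j = 1 \cdot 21 + 35 = 21 + 35 = 56$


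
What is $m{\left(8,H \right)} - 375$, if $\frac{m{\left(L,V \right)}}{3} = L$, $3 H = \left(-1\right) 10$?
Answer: $-351$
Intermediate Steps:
$H = - \frac{10}{3}$ ($H = \frac{\left(-1\right) 10}{3} = \frac{1}{3} \left(-10\right) = - \frac{10}{3} \approx -3.3333$)
$m{\left(L,V \right)} = 3 L$
$m{\left(8,H \right)} - 375 = 3 \cdot 8 - 375 = 24 - 375 = -351$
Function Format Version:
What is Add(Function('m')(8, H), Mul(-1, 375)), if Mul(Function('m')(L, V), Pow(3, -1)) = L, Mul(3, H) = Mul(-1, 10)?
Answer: -351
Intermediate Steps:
H = Rational(-10, 3) (H = Mul(Rational(1, 3), Mul(-1, 10)) = Mul(Rational(1, 3), -10) = Rational(-10, 3) ≈ -3.3333)
Function('m')(L, V) = Mul(3, L)
Add(Function('m')(8, H), Mul(-1, 375)) = Add(Mul(3, 8), Mul(-1, 375)) = Add(24, -375) = -351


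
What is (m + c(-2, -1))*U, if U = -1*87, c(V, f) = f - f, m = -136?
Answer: 11832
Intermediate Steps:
c(V, f) = 0
U = -87
(m + c(-2, -1))*U = (-136 + 0)*(-87) = -136*(-87) = 11832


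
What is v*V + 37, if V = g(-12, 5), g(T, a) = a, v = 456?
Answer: 2317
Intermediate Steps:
V = 5
v*V + 37 = 456*5 + 37 = 2280 + 37 = 2317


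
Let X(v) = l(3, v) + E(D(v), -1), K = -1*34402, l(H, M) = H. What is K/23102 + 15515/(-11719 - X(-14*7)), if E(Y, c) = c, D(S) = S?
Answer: -380826686/135389271 ≈ -2.8128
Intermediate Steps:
K = -34402
X(v) = 2 (X(v) = 3 - 1 = 2)
K/23102 + 15515/(-11719 - X(-14*7)) = -34402/23102 + 15515/(-11719 - 1*2) = -34402*1/23102 + 15515/(-11719 - 2) = -17201/11551 + 15515/(-11721) = -17201/11551 + 15515*(-1/11721) = -17201/11551 - 15515/11721 = -380826686/135389271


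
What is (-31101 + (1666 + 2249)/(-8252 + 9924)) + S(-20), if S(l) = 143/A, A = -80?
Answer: -519999457/16720 ≈ -31100.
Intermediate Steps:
S(l) = -143/80 (S(l) = 143/(-80) = 143*(-1/80) = -143/80)
(-31101 + (1666 + 2249)/(-8252 + 9924)) + S(-20) = (-31101 + (1666 + 2249)/(-8252 + 9924)) - 143/80 = (-31101 + 3915/1672) - 143/80 = -51996957/1672 - 143/80 = -519999457/16720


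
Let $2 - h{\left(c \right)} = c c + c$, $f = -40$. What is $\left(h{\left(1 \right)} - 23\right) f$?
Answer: $920$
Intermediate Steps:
$h{\left(c \right)} = 2 - c - c^{2}$ ($h{\left(c \right)} = 2 - \left(c c + c\right) = 2 - \left(c^{2} + c\right) = 2 - \left(c + c^{2}\right) = 2 - c - c^{2}$)
$\left(h{\left(1 \right)} - 23\right) f = \left(\left(2 - 1 - 1^{2}\right) - 23\right) \left(-40\right) = \left(\left(2 - 1 - 1\right) - 23\right) \left(-40\right) = \left(0 - 23\right) \left(-40\right) = \left(-23\right) \left(-40\right) = 920$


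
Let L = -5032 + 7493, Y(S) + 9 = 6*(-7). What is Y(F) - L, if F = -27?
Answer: -2512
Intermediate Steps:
Y(S) = -51 (Y(S) = -9 + 6*(-7) = -9 - 42 = -51)
L = 2461
Y(F) - L = -51 - 1*2461 = -51 - 2461 = -2512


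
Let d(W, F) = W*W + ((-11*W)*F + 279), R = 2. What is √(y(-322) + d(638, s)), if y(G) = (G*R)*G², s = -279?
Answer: I*√64407151 ≈ 8025.4*I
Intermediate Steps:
y(G) = 2*G³ (y(G) = (G*2)*G² = (2*G)*G² = 2*G³)
d(W, F) = 279 + W² - 11*F*W (d(W, F) = W² + (-11*F*W + 279) = W² + (279 - 11*F*W) = 279 + W² - 11*F*W)
√(y(-322) + d(638, s)) = √(2*(-322)³ + (279 + 638² - 11*(-279)*638)) = √(2*(-33386248) + (279 + 407044 + 1958022)) = √(-66772496 + 2365345) = √(-64407151) = I*√64407151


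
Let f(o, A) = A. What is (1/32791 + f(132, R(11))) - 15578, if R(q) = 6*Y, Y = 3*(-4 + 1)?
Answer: -512588911/32791 ≈ -15632.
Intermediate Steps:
Y = -9 (Y = 3*(-3) = -9)
R(q) = -54 (R(q) = 6*(-9) = -54)
(1/32791 + f(132, R(11))) - 15578 = (1/32791 - 54) - 15578 = -1770713/32791 - 15578 = -512588911/32791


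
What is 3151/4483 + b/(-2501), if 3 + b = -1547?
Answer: 14829301/11211983 ≈ 1.3226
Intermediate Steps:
b = -1550 (b = -3 - 1547 = -1550)
3151/4483 + b/(-2501) = 3151/4483 - 1550/(-2501) = 3151*(1/4483) - 1550*(-1/2501) = 3151/4483 + 1550/2501 = 14829301/11211983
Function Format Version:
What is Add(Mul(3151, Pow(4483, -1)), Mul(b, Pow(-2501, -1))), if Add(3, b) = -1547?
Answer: Rational(14829301, 11211983) ≈ 1.3226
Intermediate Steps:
b = -1550 (b = Add(-3, -1547) = -1550)
Add(Mul(3151, Pow(4483, -1)), Mul(b, Pow(-2501, -1))) = Add(Mul(3151, Pow(4483, -1)), Mul(-1550, Pow(-2501, -1))) = Add(Mul(3151, Rational(1, 4483)), Mul(-1550, Rational(-1, 2501))) = Add(Rational(3151, 4483), Rational(1550, 2501)) = Rational(14829301, 11211983)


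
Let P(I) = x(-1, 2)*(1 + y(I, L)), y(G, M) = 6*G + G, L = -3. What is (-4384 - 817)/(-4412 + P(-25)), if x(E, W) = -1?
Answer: 5201/4238 ≈ 1.2272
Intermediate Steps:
y(G, M) = 7*G
P(I) = -1 - 7*I (P(I) = -(1 + 7*I) = -1 - 7*I)
(-4384 - 817)/(-4412 + P(-25)) = (-4384 - 817)/(-4412 + (-1 - 7*(-25))) = -5201/(-4412 + (-1 + 175)) = -5201/(-4412 + 174) = -5201/(-4238) = -5201*(-1/4238) = 5201/4238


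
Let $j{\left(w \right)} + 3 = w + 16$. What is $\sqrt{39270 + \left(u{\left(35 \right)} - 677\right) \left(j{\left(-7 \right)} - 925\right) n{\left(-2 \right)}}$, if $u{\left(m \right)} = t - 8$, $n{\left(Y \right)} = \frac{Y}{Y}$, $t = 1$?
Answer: $\sqrt{667866} \approx 817.23$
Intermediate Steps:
$j{\left(w \right)} = 13 + w$ ($j{\left(w \right)} = -3 + \left(w + 16\right) = -3 + \left(16 + w\right) = 13 + w$)
$n{\left(Y \right)} = 1$
$u{\left(m \right)} = -7$ ($u{\left(m \right)} = 1 - 8 = -7$)
$\sqrt{39270 + \left(u{\left(35 \right)} - 677\right) \left(j{\left(-7 \right)} - 925\right) n{\left(-2 \right)}} = \sqrt{39270 + \left(-7 - 677\right) \left(\left(13 - 7\right) - 925\right) 1} = \sqrt{39270 + - 684 \left(6 - 925\right) 1} = \sqrt{39270 + \left(-684\right) \left(-919\right) 1} = \sqrt{39270 + 628596 \cdot 1} = \sqrt{39270 + 628596} = \sqrt{667866}$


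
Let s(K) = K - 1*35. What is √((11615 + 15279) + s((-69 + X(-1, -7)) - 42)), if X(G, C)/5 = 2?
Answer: √26758 ≈ 163.58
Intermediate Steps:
X(G, C) = 10 (X(G, C) = 5*2 = 10)
s(K) = -35 + K (s(K) = K - 35 = -35 + K)
√((11615 + 15279) + s((-69 + X(-1, -7)) - 42)) = √((11615 + 15279) + (-35 + ((-69 + 10) - 42))) = √(26894 + (-35 + (-59 - 42))) = √(26894 + (-35 - 101)) = √(26894 - 136) = √26758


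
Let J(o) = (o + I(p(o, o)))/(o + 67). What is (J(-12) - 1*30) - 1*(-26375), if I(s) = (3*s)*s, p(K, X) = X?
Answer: 289879/11 ≈ 26353.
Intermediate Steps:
I(s) = 3*s**2
J(o) = (o + 3*o**2)/(67 + o) (J(o) = (o + 3*o**2)/(o + 67) = (o + 3*o**2)/(67 + o))
(J(-12) - 1*30) - 1*(-26375) = (-12*(1 + 3*(-12))/(67 - 12) - 1*30) - 1*(-26375) = (-12*(1 - 36)/55 - 30) + 26375 = (-12*1/55*(-35) - 30) + 26375 = (84/11 - 30) + 26375 = -246/11 + 26375 = 289879/11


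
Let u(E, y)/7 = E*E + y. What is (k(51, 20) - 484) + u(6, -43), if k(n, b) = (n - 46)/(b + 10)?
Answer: -3197/6 ≈ -532.83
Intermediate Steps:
u(E, y) = 7*y + 7*E² (u(E, y) = 7*(E*E + y) = 7*(E² + y) = 7*(y + E²) = 7*y + 7*E²)
k(n, b) = (-46 + n)/(10 + b)
(k(51, 20) - 484) + u(6, -43) = ((-46 + 51)/(10 + 20) - 484) + (7*(-43) + 7*6²) = (5/30 - 484) + (-301 + 7*36) = ((1/30)*5 - 484) + (-301 + 252) = (⅙ - 484) - 49 = -2903/6 - 49 = -3197/6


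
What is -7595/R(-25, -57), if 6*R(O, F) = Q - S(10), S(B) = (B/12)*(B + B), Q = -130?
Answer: 13671/44 ≈ 310.70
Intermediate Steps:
S(B) = B²/6 (S(B) = (B*(1/12))*(2*B) = (B/12)*(2*B) = B²/6)
R(O, F) = -220/9 (R(O, F) = (-130 - 10²/6)/6 = (-130 - 100/6)/6 = (-130 - 1*50/3)/6 = (-130 - 50/3)/6 = (⅙)*(-440/3) = -220/9)
-7595/R(-25, -57) = -7595/(-220/9) = -7595*(-9/220) = 13671/44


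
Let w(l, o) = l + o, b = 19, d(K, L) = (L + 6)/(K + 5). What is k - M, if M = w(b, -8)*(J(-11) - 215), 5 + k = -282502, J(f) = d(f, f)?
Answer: -1680907/6 ≈ -2.8015e+5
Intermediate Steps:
d(K, L) = (6 + L)/(5 + K)
J(f) = (6 + f)/(5 + f)
k = -282507 (k = -5 - 282502 = -282507)
M = -14135/6 (M = (19 - 8)*((6 - 11)/(5 - 11) - 215) = 11*(-5/(-6) - 215) = 11*(-⅙*(-5) - 215) = 11*(⅚ - 215) = 11*(-1285/6) = -14135/6 ≈ -2355.8)
k - M = -282507 - 1*(-14135/6) = -282507 + 14135/6 = -1680907/6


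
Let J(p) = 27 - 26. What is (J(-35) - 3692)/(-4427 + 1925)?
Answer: 3691/2502 ≈ 1.4752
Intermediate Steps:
J(p) = 1
(J(-35) - 3692)/(-4427 + 1925) = (1 - 3692)/(-4427 + 1925) = -3691/(-2502) = -3691*(-1/2502) = 3691/2502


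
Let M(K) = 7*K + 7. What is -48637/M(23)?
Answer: -48637/168 ≈ -289.51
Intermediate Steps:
M(K) = 7 + 7*K
-48637/M(23) = -48637/(7 + 7*23) = -48637/(7 + 161) = -48637/168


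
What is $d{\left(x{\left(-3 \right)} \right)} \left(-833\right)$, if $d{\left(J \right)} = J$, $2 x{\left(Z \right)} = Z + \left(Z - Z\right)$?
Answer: $\frac{2499}{2} \approx 1249.5$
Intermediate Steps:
$x{\left(Z \right)} = \frac{Z}{2}$ ($x{\left(Z \right)} = \frac{Z + \left(Z - Z\right)}{2} = \frac{Z + 0}{2} = \frac{Z}{2}$)
$d{\left(x{\left(-3 \right)} \right)} \left(-833\right) = \frac{1}{2} \left(-3\right) \left(-833\right) = \left(- \frac{3}{2}\right) \left(-833\right) = \frac{2499}{2}$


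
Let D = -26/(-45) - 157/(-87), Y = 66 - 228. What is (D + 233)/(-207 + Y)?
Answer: -307174/481545 ≈ -0.63789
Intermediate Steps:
Y = -162
D = 3109/1305 (D = -26*(-1/45) - 157*(-1/87) = 26/45 + 157/87 = 3109/1305 ≈ 2.3824)
(D + 233)/(-207 + Y) = (3109/1305 + 233)/(-207 - 162) = (307174/1305)/(-369) = (307174/1305)*(-1/369) = -307174/481545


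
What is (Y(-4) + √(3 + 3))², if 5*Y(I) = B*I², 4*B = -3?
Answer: 294/25 - 24*√6/5 ≈ 0.0024492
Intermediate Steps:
B = -¾ (B = (¼)*(-3) = -¾ ≈ -0.75000)
Y(I) = -3*I²/20 (Y(I) = (-3*I²/4)/5 = -3*I²/20)
(Y(-4) + √(3 + 3))² = (-3/20*(-4)² + √(3 + 3))² = (-3/20*16 + √6)² = (-12/5 + √6)²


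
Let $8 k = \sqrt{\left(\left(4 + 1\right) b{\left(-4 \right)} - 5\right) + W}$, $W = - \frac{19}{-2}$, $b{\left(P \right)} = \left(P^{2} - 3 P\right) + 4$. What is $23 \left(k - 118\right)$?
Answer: $-2714 + \frac{23 \sqrt{658}}{16} \approx -2677.1$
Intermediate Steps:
$b{\left(P \right)} = 4 + P^{2} - 3 P$
$W = \frac{19}{2}$ ($W = \left(-19\right) \left(- \frac{1}{2}\right) = \frac{19}{2} \approx 9.5$)
$k = \frac{\sqrt{658}}{16}$ ($k = \frac{\sqrt{\left(\left(4 + 1\right) \left(4 + \left(-4\right)^{2} - -12\right) - 5\right) + \frac{19}{2}}}{8} = \frac{\sqrt{\left(5 \left(4 + 16 + 12\right) - 5\right) + \frac{19}{2}}}{8} = \frac{\sqrt{\left(5 \cdot 32 - 5\right) + \frac{19}{2}}}{8} = \frac{\sqrt{\left(160 - 5\right) + \frac{19}{2}}}{8} = \frac{\sqrt{155 + \frac{19}{2}}}{8} = \frac{\sqrt{\frac{329}{2}}}{8} = \frac{\frac{1}{2} \sqrt{658}}{8} = \frac{\sqrt{658}}{16} \approx 1.6032$)
$23 \left(k - 118\right) = 23 \left(\frac{\sqrt{658}}{16} - 118\right) = 23 \left(-118 + \frac{\sqrt{658}}{16}\right) = -2714 + \frac{23 \sqrt{658}}{16}$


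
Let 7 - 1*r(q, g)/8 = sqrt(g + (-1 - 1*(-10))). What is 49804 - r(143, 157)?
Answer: 49748 + 8*sqrt(166) ≈ 49851.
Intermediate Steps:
r(q, g) = 56 - 8*sqrt(9 + g) (r(q, g) = 56 - 8*sqrt(g + (-1 - 1*(-10))) = 56 - 8*sqrt(g + (-1 + 10)) = 56 - 8*sqrt(g + 9) = 56 - 8*sqrt(9 + g))
49804 - r(143, 157) = 49804 - (56 - 8*sqrt(9 + 157)) = 49804 - (56 - 8*sqrt(166)) = 49804 + (-56 + 8*sqrt(166)) = 49748 + 8*sqrt(166)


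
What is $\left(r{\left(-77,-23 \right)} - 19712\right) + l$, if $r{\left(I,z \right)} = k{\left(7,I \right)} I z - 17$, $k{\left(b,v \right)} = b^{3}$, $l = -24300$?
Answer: $563424$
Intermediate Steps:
$r{\left(I,z \right)} = -17 + 343 I z$ ($r{\left(I,z \right)} = 7^{3} I z - 17 = 343 I z - 17 = -17 + 343 I z$)
$\left(r{\left(-77,-23 \right)} - 19712\right) + l = \left(\left(-17 + 343 \left(-77\right) \left(-23\right)\right) - 19712\right) - 24300 = \left(\left(-17 + 607453\right) - 19712\right) - 24300 = \left(607436 - 19712\right) - 24300 = 587724 - 24300 = 563424$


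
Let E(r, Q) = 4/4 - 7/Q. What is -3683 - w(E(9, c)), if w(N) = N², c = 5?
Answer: -92079/25 ≈ -3683.2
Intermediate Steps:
E(r, Q) = 1 - 7/Q (E(r, Q) = 4*(¼) - 7/Q = 1 - 7/Q)
-3683 - w(E(9, c)) = -3683 - ((-7 + 5)/5)² = -3683 - ((⅕)*(-2))² = -3683 - (-⅖)² = -3683 - 1*4/25 = -3683 - 4/25 = -92079/25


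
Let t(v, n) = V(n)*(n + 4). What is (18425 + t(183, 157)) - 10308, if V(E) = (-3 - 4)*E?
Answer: -168822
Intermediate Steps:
V(E) = -7*E
t(v, n) = -7*n*(4 + n) (t(v, n) = (-7*n)*(n + 4) = (-7*n)*(4 + n) = -7*n*(4 + n))
(18425 + t(183, 157)) - 10308 = (18425 - 7*157*(4 + 157)) - 10308 = (18425 - 7*157*161) - 10308 = (18425 - 176939) - 10308 = -158514 - 10308 = -168822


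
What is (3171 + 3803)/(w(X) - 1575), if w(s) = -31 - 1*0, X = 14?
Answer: -317/73 ≈ -4.3425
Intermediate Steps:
w(s) = -31 (w(s) = -31 + 0 = -31)
(3171 + 3803)/(w(X) - 1575) = (3171 + 3803)/(-31 - 1575) = 6974/(-1606) = 6974*(-1/1606) = -317/73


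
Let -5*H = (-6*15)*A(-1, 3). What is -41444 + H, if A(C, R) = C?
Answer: -41462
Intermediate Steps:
H = -18 (H = -(-6*15)*(-1)/5 = -(-18)*(-1) = -1/5*90 = -18)
-41444 + H = -41444 - 18 = -41462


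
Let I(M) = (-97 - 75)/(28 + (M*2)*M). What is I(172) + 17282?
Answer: 255756275/14799 ≈ 17282.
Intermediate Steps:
I(M) = -172/(28 + 2*M**2) (I(M) = -172/(28 + (2*M)*M) = -172/(28 + 2*M**2))
I(172) + 17282 = -86/(14 + 172**2) + 17282 = -86/(14 + 29584) + 17282 = -86/29598 + 17282 = -86*1/29598 + 17282 = -43/14799 + 17282 = 255756275/14799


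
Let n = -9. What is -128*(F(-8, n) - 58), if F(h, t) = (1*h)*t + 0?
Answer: -1792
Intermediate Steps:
F(h, t) = h*t (F(h, t) = h*t + 0 = h*t)
-128*(F(-8, n) - 58) = -128*(-8*(-9) - 58) = -128*(72 - 58) = -128*14 = -1792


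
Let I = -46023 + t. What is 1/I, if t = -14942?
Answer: -1/60965 ≈ -1.6403e-5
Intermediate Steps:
I = -60965 (I = -46023 - 14942 = -60965)
1/I = 1/(-60965) = -1/60965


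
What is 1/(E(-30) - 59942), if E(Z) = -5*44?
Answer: -1/60162 ≈ -1.6622e-5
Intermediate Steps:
E(Z) = -220
1/(E(-30) - 59942) = 1/(-220 - 59942) = 1/(-60162) = -1/60162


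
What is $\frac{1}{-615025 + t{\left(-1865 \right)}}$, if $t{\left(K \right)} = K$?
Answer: $- \frac{1}{616890} \approx -1.621 \cdot 10^{-6}$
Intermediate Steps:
$\frac{1}{-615025 + t{\left(-1865 \right)}} = \frac{1}{-615025 - 1865} = \frac{1}{-616890} = - \frac{1}{616890}$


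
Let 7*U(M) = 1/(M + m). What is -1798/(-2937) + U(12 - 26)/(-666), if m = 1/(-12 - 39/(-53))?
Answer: 7833897425/12796209426 ≈ 0.61220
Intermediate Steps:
m = -53/597 (m = 1/(-12 - 39*(-1/53)) = 1/(-12 + 39/53) = 1/(-597/53) = -53/597 ≈ -0.088777)
U(M) = 1/(7*(-53/597 + M)) (U(M) = 1/(7*(M - 53/597)) = 1/(7*(-53/597 + M)))
-1798/(-2937) + U(12 - 26)/(-666) = -1798/(-2937) + (597/(7*(-53 + 597*(12 - 26))))/(-666) = -1798*(-1/2937) + (597/(7*(-53 + 597*(-14))))*(-1/666) = 1798/2937 + (597/(7*(-53 - 8358)))*(-1/666) = 1798/2937 + ((597/7)/(-8411))*(-1/666) = 1798/2937 + ((597/7)*(-1/8411))*(-1/666) = 1798/2937 - 597/58877*(-1/666) = 1798/2937 + 199/13070694 = 7833897425/12796209426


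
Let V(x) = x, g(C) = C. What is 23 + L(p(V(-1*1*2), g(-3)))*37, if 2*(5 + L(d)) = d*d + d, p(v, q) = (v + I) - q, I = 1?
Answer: -51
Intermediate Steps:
p(v, q) = 1 + v - q (p(v, q) = (v + 1) - q = (1 + v) - q = 1 + v - q)
L(d) = -5 + d/2 + d**2/2 (L(d) = -5 + (d*d + d)/2 = -5 + (d**2 + d)/2 = -5 + (d + d**2)/2 = -5 + (d/2 + d**2/2) = -5 + d/2 + d**2/2)
23 + L(p(V(-1*1*2), g(-3)))*37 = 23 + (-5 + (1 - 1*1*2 - 1*(-3))/2 + (1 - 1*1*2 - 1*(-3))**2/2)*37 = 23 + (-5 + (1 - 1*2 + 3)/2 + (1 - 1*2 + 3)**2/2)*37 = 23 + (-5 + (1 - 2 + 3)/2 + (1 - 2 + 3)**2/2)*37 = 23 + (-5 + (1/2)*2 + (1/2)*2**2)*37 = 23 + (-5 + 1 + (1/2)*4)*37 = 23 + (-5 + 1 + 2)*37 = 23 - 2*37 = 23 - 74 = -51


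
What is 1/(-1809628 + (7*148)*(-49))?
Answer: -1/1860392 ≈ -5.3752e-7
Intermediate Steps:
1/(-1809628 + (7*148)*(-49)) = 1/(-1809628 + 1036*(-49)) = 1/(-1809628 - 50764) = 1/(-1860392) = -1/1860392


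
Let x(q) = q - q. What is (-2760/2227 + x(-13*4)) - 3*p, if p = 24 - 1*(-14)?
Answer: -256638/2227 ≈ -115.24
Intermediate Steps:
p = 38 (p = 24 + 14 = 38)
x(q) = 0
(-2760/2227 + x(-13*4)) - 3*p = (-2760/2227 + 0) - 3*38 = (-2760*1/2227 + 0) - 114 = (-2760/2227 + 0) - 114 = -2760/2227 - 114 = -256638/2227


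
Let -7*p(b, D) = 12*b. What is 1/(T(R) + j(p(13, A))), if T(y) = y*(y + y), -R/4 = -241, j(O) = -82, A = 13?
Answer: 1/1858510 ≈ 5.3807e-7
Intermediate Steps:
p(b, D) = -12*b/7
R = 964 (R = -4*(-241) = 964)
T(y) = 2*y² (T(y) = y*(2*y) = 2*y²)
1/(T(R) + j(p(13, A))) = 1/(2*964² - 82) = 1/(2*929296 - 82) = 1/(1858592 - 82) = 1/1858510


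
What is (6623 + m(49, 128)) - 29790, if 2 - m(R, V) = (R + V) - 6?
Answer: -23336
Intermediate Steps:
m(R, V) = 8 - R - V (m(R, V) = 2 - ((R + V) - 6) = 2 - (-6 + R + V) = 2 + (6 - R - V) = 8 - R - V)
(6623 + m(49, 128)) - 29790 = (6623 + (8 - 1*49 - 1*128)) - 29790 = (6623 + (8 - 49 - 128)) - 29790 = (6623 - 169) - 29790 = 6454 - 29790 = -23336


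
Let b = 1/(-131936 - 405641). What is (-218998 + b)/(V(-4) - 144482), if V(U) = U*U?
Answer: 117728287847/77661598882 ≈ 1.5159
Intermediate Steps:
b = -1/537577 (b = 1/(-537577) = -1/537577 ≈ -1.8602e-6)
V(U) = U²
(-218998 + b)/(V(-4) - 144482) = (-218998 - 1/537577)/((-4)² - 144482) = -117728287847/(537577*(16 - 144482)) = -117728287847/537577/(-144466) = -117728287847/537577*(-1/144466) = 117728287847/77661598882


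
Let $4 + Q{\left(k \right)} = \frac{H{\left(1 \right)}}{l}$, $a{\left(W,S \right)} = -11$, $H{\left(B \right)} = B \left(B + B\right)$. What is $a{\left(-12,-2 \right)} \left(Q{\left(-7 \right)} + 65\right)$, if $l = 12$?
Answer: $- \frac{4037}{6} \approx -672.83$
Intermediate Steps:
$H{\left(B \right)} = 2 B^{2}$ ($H{\left(B \right)} = B 2 B = 2 B^{2}$)
$Q{\left(k \right)} = - \frac{23}{6}$ ($Q{\left(k \right)} = -4 + \frac{2 \cdot 1^{2}}{12} = -4 + 2 \cdot 1 \cdot \frac{1}{12} = -4 + 2 \cdot \frac{1}{12} = -4 + \frac{1}{6} = - \frac{23}{6}$)
$a{\left(-12,-2 \right)} \left(Q{\left(-7 \right)} + 65\right) = - 11 \left(- \frac{23}{6} + 65\right) = \left(-11\right) \frac{367}{6} = - \frac{4037}{6}$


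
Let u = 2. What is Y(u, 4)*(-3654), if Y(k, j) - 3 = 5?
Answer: -29232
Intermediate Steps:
Y(k, j) = 8 (Y(k, j) = 3 + 5 = 8)
Y(u, 4)*(-3654) = 8*(-3654) = -29232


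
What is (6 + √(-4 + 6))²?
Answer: (6 + √2)² ≈ 54.971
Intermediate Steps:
(6 + √(-4 + 6))² = (6 + √2)²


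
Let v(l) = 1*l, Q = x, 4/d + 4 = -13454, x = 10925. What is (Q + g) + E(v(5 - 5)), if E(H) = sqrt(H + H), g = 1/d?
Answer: 15121/2 ≈ 7560.5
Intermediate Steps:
d = -2/6729 (d = 4/(-4 - 13454) = 4/(-13458) = 4*(-1/13458) = -2/6729 ≈ -0.00029722)
Q = 10925
g = -6729/2 (g = 1/(-2/6729) = -6729/2 ≈ -3364.5)
v(l) = l
E(H) = sqrt(2)*sqrt(H) (E(H) = sqrt(2*H) = sqrt(2)*sqrt(H))
(Q + g) + E(v(5 - 5)) = (10925 - 6729/2) + sqrt(2)*sqrt(5 - 5) = 15121/2 + sqrt(2)*sqrt(0) = 15121/2 + sqrt(2)*0 = 15121/2 + 0 = 15121/2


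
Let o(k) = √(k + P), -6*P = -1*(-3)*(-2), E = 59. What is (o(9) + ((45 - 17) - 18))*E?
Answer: 590 + 59*√10 ≈ 776.57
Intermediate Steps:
P = 1 (P = -(-1*(-3))*(-2)/6 = -(-2)/2 = -⅙*(-6) = 1)
o(k) = √(1 + k) (o(k) = √(k + 1) = √(1 + k))
(o(9) + ((45 - 17) - 18))*E = (√(1 + 9) + ((45 - 17) - 18))*59 = (√10 + (28 - 18))*59 = (√10 + 10)*59 = (10 + √10)*59 = 590 + 59*√10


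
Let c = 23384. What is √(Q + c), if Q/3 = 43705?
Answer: √154499 ≈ 393.06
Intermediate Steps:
Q = 131115 (Q = 3*43705 = 131115)
√(Q + c) = √(131115 + 23384) = √154499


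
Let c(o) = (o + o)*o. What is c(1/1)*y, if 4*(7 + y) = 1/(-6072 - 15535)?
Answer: -604997/43214 ≈ -14.000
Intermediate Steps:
c(o) = 2*o² (c(o) = (2*o)*o = 2*o²)
y = -604997/86428 (y = -7 + 1/(4*(-6072 - 15535)) = -7 + (¼)/(-21607) = -7 + (¼)*(-1/21607) = -7 - 1/86428 = -604997/86428 ≈ -7.0000)
c(1/1)*y = (2*(1/1)²)*(-604997/86428) = (2*(1*1)²)*(-604997/86428) = (2*1²)*(-604997/86428) = (2*1)*(-604997/86428) = 2*(-604997/86428) = -604997/43214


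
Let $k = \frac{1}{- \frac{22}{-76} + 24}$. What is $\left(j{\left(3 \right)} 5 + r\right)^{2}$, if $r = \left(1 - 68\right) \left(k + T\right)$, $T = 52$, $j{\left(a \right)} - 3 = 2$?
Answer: $\frac{10209322211209}{851929} \approx 1.1984 \cdot 10^{7}$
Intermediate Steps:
$j{\left(a \right)} = 5$ ($j{\left(a \right)} = 3 + 2 = 5$)
$k = \frac{38}{923}$ ($k = \frac{1}{\left(-22\right) \left(- \frac{1}{76}\right) + 24} = \frac{1}{\frac{11}{38} + 24} = \frac{1}{\frac{923}{38}} = \frac{38}{923} \approx 0.04117$)
$r = - \frac{3218278}{923}$ ($r = \left(1 - 68\right) \left(\frac{38}{923} + 52\right) = \left(-67\right) \frac{48034}{923} = - \frac{3218278}{923} \approx -3486.8$)
$\left(j{\left(3 \right)} 5 + r\right)^{2} = \left(5 \cdot 5 - \frac{3218278}{923}\right)^{2} = \left(25 - \frac{3218278}{923}\right)^{2} = \left(- \frac{3195203}{923}\right)^{2} = \frac{10209322211209}{851929}$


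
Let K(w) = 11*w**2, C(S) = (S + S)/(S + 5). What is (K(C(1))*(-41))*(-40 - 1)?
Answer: 18491/9 ≈ 2054.6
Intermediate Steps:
C(S) = 2*S/(5 + S) (C(S) = (2*S)/(5 + S) = 2*S/(5 + S))
(K(C(1))*(-41))*(-40 - 1) = ((11*(2*1/(5 + 1))**2)*(-41))*(-40 - 1) = ((11*(2*1/6)**2)*(-41))*(-41) = ((11*(2*1*(1/6))**2)*(-41))*(-41) = ((11*(1/3)**2)*(-41))*(-41) = ((11*(1/9))*(-41))*(-41) = ((11/9)*(-41))*(-41) = -451/9*(-41) = 18491/9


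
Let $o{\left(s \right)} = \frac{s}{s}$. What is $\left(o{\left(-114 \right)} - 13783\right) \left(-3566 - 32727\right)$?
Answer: $500190126$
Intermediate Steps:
$o{\left(s \right)} = 1$
$\left(o{\left(-114 \right)} - 13783\right) \left(-3566 - 32727\right) = \left(1 - 13783\right) \left(-3566 - 32727\right) = \left(-13782\right) \left(-36293\right) = 500190126$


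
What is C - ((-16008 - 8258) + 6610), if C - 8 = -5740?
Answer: 11924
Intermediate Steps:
C = -5732 (C = 8 - 5740 = -5732)
C - ((-16008 - 8258) + 6610) = -5732 - ((-16008 - 8258) + 6610) = -5732 - (-24266 + 6610) = -5732 - 1*(-17656) = -5732 + 17656 = 11924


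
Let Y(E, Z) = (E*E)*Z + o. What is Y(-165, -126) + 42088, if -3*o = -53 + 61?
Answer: -10164794/3 ≈ -3.3883e+6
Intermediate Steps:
o = -8/3 (o = -(-53 + 61)/3 = -⅓*8 = -8/3 ≈ -2.6667)
Y(E, Z) = -8/3 + Z*E² (Y(E, Z) = (E*E)*Z - 8/3 = E²*Z - 8/3 = Z*E² - 8/3 = -8/3 + Z*E²)
Y(-165, -126) + 42088 = (-8/3 - 126*(-165)²) + 42088 = (-8/3 - 126*27225) + 42088 = (-8/3 - 3430350) + 42088 = -10291058/3 + 42088 = -10164794/3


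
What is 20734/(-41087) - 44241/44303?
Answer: -2736308369/1820277361 ≈ -1.5032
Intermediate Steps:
20734/(-41087) - 44241/44303 = 20734*(-1/41087) - 44241*1/44303 = -20734/41087 - 44241/44303 = -2736308369/1820277361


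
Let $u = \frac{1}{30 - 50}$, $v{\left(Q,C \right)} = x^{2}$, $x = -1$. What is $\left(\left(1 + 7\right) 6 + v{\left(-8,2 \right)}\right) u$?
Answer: $- \frac{49}{20} \approx -2.45$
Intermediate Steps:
$v{\left(Q,C \right)} = 1$ ($v{\left(Q,C \right)} = \left(-1\right)^{2} = 1$)
$u = - \frac{1}{20}$ ($u = \frac{1}{-20} = - \frac{1}{20} \approx -0.05$)
$\left(\left(1 + 7\right) 6 + v{\left(-8,2 \right)}\right) u = \left(\left(1 + 7\right) 6 + 1\right) \left(- \frac{1}{20}\right) = \left(8 \cdot 6 + 1\right) \left(- \frac{1}{20}\right) = \left(48 + 1\right) \left(- \frac{1}{20}\right) = 49 \left(- \frac{1}{20}\right) = - \frac{49}{20}$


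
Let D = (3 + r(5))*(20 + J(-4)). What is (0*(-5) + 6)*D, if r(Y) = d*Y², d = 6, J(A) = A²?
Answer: 33048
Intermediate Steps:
r(Y) = 6*Y²
D = 5508 (D = (3 + 6*5²)*(20 + (-4)²) = (3 + 6*25)*(20 + 16) = (3 + 150)*36 = 153*36 = 5508)
(0*(-5) + 6)*D = (0*(-5) + 6)*5508 = (0 + 6)*5508 = 6*5508 = 33048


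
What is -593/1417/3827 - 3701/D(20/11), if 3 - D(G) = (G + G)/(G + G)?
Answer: -20070002345/10845718 ≈ -1850.5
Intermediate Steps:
D(G) = 2 (D(G) = 3 - (G + G)/(G + G) = 3 - 2*G/(2*G) = 3 - 2*G*1/(2*G) = 3 - 1*1 = 3 - 1 = 2)
-593/1417/3827 - 3701/D(20/11) = -593/1417/3827 - 3701/2 = -593*1/1417*(1/3827) - 3701*1/2 = -593/1417*1/3827 - 3701/2 = -593/5422859 - 3701/2 = -20070002345/10845718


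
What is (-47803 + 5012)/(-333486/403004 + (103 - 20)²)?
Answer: -8622472082/1387980535 ≈ -6.2122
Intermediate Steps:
(-47803 + 5012)/(-333486/403004 + (103 - 20)²) = -42791/(-333486*1/403004 + 83²) = -42791/(-166743/201502 + 6889) = -42791/1387980535/201502 = -42791*201502/1387980535 = -8622472082/1387980535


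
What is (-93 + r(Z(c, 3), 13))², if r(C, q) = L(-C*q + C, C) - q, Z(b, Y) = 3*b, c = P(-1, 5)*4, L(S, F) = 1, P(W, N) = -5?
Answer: 11025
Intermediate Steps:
c = -20 (c = -5*4 = -20)
r(C, q) = 1 - q
(-93 + r(Z(c, 3), 13))² = (-93 + (1 - 1*13))² = (-93 + (1 - 13))² = (-93 - 12)² = (-105)² = 11025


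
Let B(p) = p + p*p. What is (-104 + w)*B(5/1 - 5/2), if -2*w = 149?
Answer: -12495/8 ≈ -1561.9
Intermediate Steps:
B(p) = p + p²
w = -149/2 (w = -½*149 = -149/2 ≈ -74.500)
(-104 + w)*B(5/1 - 5/2) = (-104 - 149/2)*((5/1 - 5/2)*(1 + (5/1 - 5/2))) = -357*(5*1 - 5*½)*(1 + (5*1 - 5*½))/2 = -357*(5 - 5/2)*(1 + (5 - 5/2))/2 = -1785*(1 + 5/2)/4 = -1785*7/(4*2) = -357/2*35/4 = -12495/8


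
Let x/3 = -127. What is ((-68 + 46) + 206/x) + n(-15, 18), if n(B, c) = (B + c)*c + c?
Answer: 18844/381 ≈ 49.459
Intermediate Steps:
x = -381 (x = 3*(-127) = -381)
n(B, c) = c + c*(B + c) (n(B, c) = c*(B + c) + c = c + c*(B + c))
((-68 + 46) + 206/x) + n(-15, 18) = ((-68 + 46) + 206/(-381)) + 18*(1 - 15 + 18) = (-22 + 206*(-1/381)) + 18*4 = (-22 - 206/381) + 72 = -8588/381 + 72 = 18844/381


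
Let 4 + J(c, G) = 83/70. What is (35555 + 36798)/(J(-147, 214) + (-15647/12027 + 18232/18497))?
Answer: -21258730242330/919538381 ≈ -23119.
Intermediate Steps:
J(c, G) = -197/70 (J(c, G) = -4 + 83/70 = -197/70)
(35555 + 36798)/(J(-147, 214) + (-15647/12027 + 18232/18497)) = (35555 + 36798)/(-197/70 + (-15647/12027 + 18232/18497)) = 72353/(-197/70 + (-15647*1/12027 + 18232*(1/18497))) = 72353/(-197/70 + (-15647/12027 + 344/349)) = 72353/(-197/70 - 1323515/4197423) = 72353/(-919538381/293819610) = 72353*(-293819610/919538381) = -21258730242330/919538381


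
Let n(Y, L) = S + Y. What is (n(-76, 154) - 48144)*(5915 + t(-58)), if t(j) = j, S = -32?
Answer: -282611964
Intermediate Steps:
n(Y, L) = -32 + Y
(n(-76, 154) - 48144)*(5915 + t(-58)) = ((-32 - 76) - 48144)*(5915 - 58) = (-108 - 48144)*5857 = -48252*5857 = -282611964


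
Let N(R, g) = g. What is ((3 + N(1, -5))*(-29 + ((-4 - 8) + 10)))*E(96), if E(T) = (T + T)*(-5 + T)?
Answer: 1083264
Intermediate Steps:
E(T) = 2*T*(-5 + T) (E(T) = (2*T)*(-5 + T) = 2*T*(-5 + T))
((3 + N(1, -5))*(-29 + ((-4 - 8) + 10)))*E(96) = ((3 - 5)*(-29 + ((-4 - 8) + 10)))*(2*96*(-5 + 96)) = (-2*(-29 + (-12 + 10)))*(2*96*91) = -2*(-29 - 2)*17472 = -2*(-31)*17472 = 62*17472 = 1083264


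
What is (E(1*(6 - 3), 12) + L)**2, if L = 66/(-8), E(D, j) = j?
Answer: 225/16 ≈ 14.063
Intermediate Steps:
L = -33/4 (L = 66*(-1/8) = -33/4 ≈ -8.2500)
(E(1*(6 - 3), 12) + L)**2 = (12 - 33/4)**2 = (15/4)**2 = 225/16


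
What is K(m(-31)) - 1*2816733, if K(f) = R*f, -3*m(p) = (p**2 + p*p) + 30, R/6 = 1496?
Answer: -8657117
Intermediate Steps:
R = 8976 (R = 6*1496 = 8976)
m(p) = -10 - 2*p**2/3 (m(p) = -((p**2 + p*p) + 30)/3 = -((p**2 + p**2) + 30)/3 = -(2*p**2 + 30)/3 = -(30 + 2*p**2)/3 = -10 - 2*p**2/3)
K(f) = 8976*f
K(m(-31)) - 1*2816733 = 8976*(-10 - 2/3*(-31)**2) - 1*2816733 = 8976*(-10 - 2/3*961) - 2816733 = 8976*(-10 - 1922/3) - 2816733 = 8976*(-1952/3) - 2816733 = -5840384 - 2816733 = -8657117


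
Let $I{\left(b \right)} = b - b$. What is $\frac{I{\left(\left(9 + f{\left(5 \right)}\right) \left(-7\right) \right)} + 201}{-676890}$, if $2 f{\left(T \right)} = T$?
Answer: $- \frac{67}{225630} \approx -0.00029695$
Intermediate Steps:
$f{\left(T \right)} = \frac{T}{2}$
$I{\left(b \right)} = 0$
$\frac{I{\left(\left(9 + f{\left(5 \right)}\right) \left(-7\right) \right)} + 201}{-676890} = \frac{0 + 201}{-676890} = 201 \left(- \frac{1}{676890}\right) = - \frac{67}{225630}$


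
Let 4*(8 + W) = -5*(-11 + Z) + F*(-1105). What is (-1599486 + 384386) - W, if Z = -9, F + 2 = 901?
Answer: -3867073/4 ≈ -9.6677e+5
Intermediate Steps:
F = 899 (F = -2 + 901 = 899)
W = -993327/4 (W = -8 + (-5*(-11 - 9) + 899*(-1105))/4 = -8 + (-5*(-20) - 993395)/4 = -8 + (100 - 993395)/4 = -8 + (¼)*(-993295) = -8 - 993295/4 = -993327/4 ≈ -2.4833e+5)
(-1599486 + 384386) - W = (-1599486 + 384386) - 1*(-993327/4) = -1215100 + 993327/4 = -3867073/4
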